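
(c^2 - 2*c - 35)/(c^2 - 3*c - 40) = (c - 7)/(c - 8)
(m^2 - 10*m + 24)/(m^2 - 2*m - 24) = (m - 4)/(m + 4)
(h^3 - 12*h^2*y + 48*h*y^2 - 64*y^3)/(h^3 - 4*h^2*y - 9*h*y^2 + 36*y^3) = (-h^2 + 8*h*y - 16*y^2)/(-h^2 + 9*y^2)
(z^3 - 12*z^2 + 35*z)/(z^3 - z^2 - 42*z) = (z - 5)/(z + 6)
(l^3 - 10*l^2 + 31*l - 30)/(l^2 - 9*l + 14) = (l^2 - 8*l + 15)/(l - 7)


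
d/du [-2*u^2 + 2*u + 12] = 2 - 4*u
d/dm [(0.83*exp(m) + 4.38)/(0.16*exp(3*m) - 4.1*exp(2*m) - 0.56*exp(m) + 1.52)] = (-0.2656*exp(3*m) + 1.3006*exp(2*m) + 35.916*exp(m) + 3.7144)*exp(m)/(0.0256*exp(6*m) - 1.312*exp(5*m) + 16.6308*exp(4*m) + 5.0784*exp(3*m) - 12.1504*exp(2*m) - 1.7024*exp(m) + 2.3104)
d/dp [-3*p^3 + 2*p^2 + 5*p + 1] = -9*p^2 + 4*p + 5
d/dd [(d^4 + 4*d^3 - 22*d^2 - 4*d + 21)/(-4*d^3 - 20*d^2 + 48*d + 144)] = (-d^4 - 16*d^3 - 93*d^2 - 182*d - 44)/(4*(d^4 + 16*d^3 + 88*d^2 + 192*d + 144))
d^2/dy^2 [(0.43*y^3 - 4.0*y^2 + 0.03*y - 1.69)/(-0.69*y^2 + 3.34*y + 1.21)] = (4.44089209850063e-16*y^5 - 3.5527136788005e-15*y^4 + 8.09640399999999*y^3 + 14.438442*y^2 - 27.296304*y + 52.483174)/(0.328509*y^6 - 4.770522*y^5 + 21.363849*y^4 - 20.528308*y^3 - 37.464141*y^2 - 14.670282*y - 1.771561)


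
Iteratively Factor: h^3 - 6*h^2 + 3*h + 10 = (h - 2)*(h^2 - 4*h - 5) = (h - 2)*(h + 1)*(h - 5)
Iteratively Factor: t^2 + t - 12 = (t + 4)*(t - 3)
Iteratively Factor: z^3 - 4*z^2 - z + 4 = (z + 1)*(z^2 - 5*z + 4) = (z - 1)*(z + 1)*(z - 4)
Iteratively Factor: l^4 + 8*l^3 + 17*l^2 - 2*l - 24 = (l + 2)*(l^3 + 6*l^2 + 5*l - 12) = (l + 2)*(l + 3)*(l^2 + 3*l - 4) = (l + 2)*(l + 3)*(l + 4)*(l - 1)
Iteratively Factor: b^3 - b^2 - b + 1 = (b - 1)*(b^2 - 1) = (b - 1)*(b + 1)*(b - 1)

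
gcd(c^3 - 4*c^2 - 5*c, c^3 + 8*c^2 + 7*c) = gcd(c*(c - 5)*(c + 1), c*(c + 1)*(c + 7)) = c^2 + c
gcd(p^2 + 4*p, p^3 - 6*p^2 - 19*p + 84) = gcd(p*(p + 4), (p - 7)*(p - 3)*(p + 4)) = p + 4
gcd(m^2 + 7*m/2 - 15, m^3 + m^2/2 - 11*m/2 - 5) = m - 5/2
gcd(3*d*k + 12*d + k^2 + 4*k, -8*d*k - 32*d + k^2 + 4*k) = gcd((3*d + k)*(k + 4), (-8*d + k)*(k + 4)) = k + 4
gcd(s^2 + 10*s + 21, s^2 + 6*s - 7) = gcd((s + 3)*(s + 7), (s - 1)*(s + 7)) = s + 7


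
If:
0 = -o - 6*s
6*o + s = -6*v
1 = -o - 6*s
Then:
No Solution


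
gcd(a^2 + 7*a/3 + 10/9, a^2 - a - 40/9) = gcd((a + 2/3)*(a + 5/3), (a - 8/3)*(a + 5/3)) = a + 5/3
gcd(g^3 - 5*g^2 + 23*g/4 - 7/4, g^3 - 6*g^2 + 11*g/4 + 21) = g - 7/2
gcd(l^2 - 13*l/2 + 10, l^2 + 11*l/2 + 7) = 1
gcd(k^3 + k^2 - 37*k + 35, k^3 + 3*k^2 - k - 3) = k - 1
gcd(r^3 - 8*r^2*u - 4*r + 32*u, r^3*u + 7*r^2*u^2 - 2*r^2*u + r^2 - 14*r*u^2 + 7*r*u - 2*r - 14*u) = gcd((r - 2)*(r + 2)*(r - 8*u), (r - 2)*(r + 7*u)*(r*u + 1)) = r - 2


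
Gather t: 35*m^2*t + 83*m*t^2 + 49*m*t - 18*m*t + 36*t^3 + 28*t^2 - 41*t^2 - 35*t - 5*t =36*t^3 + t^2*(83*m - 13) + t*(35*m^2 + 31*m - 40)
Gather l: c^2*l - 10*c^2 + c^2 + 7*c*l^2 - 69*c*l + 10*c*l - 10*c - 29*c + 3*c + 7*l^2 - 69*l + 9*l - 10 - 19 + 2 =-9*c^2 - 36*c + l^2*(7*c + 7) + l*(c^2 - 59*c - 60) - 27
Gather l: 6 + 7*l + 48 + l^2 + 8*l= l^2 + 15*l + 54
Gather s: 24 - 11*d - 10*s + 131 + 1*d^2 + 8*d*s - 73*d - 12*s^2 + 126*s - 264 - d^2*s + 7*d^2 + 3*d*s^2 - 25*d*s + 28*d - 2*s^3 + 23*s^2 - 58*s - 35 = 8*d^2 - 56*d - 2*s^3 + s^2*(3*d + 11) + s*(-d^2 - 17*d + 58) - 144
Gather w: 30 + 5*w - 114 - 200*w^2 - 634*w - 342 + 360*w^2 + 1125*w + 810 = 160*w^2 + 496*w + 384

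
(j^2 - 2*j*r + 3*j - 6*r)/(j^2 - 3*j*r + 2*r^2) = (-j - 3)/(-j + r)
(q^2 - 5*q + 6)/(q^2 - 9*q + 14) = (q - 3)/(q - 7)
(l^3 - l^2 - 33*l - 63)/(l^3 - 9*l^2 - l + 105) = (l + 3)/(l - 5)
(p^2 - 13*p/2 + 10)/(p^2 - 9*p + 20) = (p - 5/2)/(p - 5)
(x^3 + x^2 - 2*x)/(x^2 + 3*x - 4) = x*(x + 2)/(x + 4)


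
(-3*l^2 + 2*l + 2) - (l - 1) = -3*l^2 + l + 3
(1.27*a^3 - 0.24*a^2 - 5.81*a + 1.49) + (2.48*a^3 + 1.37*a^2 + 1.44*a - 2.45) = 3.75*a^3 + 1.13*a^2 - 4.37*a - 0.96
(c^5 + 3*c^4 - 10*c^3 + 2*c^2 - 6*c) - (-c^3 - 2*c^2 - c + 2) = c^5 + 3*c^4 - 9*c^3 + 4*c^2 - 5*c - 2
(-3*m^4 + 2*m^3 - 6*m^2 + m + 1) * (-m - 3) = 3*m^5 + 7*m^4 + 17*m^2 - 4*m - 3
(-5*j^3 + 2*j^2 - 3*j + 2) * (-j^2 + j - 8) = 5*j^5 - 7*j^4 + 45*j^3 - 21*j^2 + 26*j - 16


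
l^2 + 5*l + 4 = (l + 1)*(l + 4)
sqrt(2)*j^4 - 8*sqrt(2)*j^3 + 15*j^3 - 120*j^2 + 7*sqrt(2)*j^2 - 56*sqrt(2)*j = j*(j - 8)*(j + 7*sqrt(2))*(sqrt(2)*j + 1)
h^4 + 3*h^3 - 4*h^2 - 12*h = h*(h - 2)*(h + 2)*(h + 3)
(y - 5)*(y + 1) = y^2 - 4*y - 5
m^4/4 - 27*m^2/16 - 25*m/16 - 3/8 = (m/2 + 1/4)*(m/2 + 1)*(m - 3)*(m + 1/2)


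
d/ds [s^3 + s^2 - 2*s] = 3*s^2 + 2*s - 2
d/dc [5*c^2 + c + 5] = 10*c + 1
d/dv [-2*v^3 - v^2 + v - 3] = -6*v^2 - 2*v + 1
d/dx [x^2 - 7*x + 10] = 2*x - 7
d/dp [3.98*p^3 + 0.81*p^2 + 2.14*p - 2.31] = 11.94*p^2 + 1.62*p + 2.14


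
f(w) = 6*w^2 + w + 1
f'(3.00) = 37.00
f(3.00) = 58.00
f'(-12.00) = -143.00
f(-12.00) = 853.00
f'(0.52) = 7.24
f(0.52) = 3.14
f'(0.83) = 10.96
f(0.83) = 5.96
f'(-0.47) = -4.64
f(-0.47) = 1.86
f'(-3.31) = -38.72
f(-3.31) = 63.43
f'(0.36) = 5.32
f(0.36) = 2.14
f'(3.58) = 43.96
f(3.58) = 81.48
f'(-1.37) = -15.44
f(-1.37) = 10.89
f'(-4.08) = -47.96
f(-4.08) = 96.80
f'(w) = 12*w + 1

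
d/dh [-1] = 0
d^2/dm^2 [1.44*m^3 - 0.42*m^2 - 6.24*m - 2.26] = 8.64*m - 0.84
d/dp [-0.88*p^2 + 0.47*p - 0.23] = 0.47 - 1.76*p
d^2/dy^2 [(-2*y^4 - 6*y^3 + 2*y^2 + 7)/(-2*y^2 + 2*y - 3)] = 4*(4*y^6 - 12*y^5 + 30*y^4 - 58*y^3 - 24*y^2 + 123*y - 2)/(8*y^6 - 24*y^5 + 60*y^4 - 80*y^3 + 90*y^2 - 54*y + 27)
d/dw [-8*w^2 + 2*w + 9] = 2 - 16*w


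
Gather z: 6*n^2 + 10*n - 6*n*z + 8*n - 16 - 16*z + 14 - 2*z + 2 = 6*n^2 + 18*n + z*(-6*n - 18)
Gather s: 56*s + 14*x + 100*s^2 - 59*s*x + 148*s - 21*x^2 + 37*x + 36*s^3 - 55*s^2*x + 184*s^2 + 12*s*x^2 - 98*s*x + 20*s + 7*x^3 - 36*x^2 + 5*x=36*s^3 + s^2*(284 - 55*x) + s*(12*x^2 - 157*x + 224) + 7*x^3 - 57*x^2 + 56*x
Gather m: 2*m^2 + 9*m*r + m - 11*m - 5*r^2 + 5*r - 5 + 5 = 2*m^2 + m*(9*r - 10) - 5*r^2 + 5*r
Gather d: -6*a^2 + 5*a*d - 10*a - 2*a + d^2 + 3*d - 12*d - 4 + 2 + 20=-6*a^2 - 12*a + d^2 + d*(5*a - 9) + 18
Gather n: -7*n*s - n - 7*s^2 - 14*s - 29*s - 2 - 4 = n*(-7*s - 1) - 7*s^2 - 43*s - 6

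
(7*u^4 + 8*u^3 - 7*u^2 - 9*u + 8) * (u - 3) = 7*u^5 - 13*u^4 - 31*u^3 + 12*u^2 + 35*u - 24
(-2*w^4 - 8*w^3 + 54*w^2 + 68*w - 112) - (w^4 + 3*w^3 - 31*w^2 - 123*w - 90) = -3*w^4 - 11*w^3 + 85*w^2 + 191*w - 22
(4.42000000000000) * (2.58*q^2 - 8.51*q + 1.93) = 11.4036*q^2 - 37.6142*q + 8.5306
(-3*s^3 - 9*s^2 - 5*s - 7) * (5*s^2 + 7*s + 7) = -15*s^5 - 66*s^4 - 109*s^3 - 133*s^2 - 84*s - 49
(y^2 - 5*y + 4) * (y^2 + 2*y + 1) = y^4 - 3*y^3 - 5*y^2 + 3*y + 4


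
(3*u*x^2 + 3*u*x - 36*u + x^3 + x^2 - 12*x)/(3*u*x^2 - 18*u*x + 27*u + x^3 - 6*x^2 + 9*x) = (x + 4)/(x - 3)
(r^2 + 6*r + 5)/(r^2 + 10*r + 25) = (r + 1)/(r + 5)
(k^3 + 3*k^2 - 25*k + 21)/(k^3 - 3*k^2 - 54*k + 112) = (k^2 - 4*k + 3)/(k^2 - 10*k + 16)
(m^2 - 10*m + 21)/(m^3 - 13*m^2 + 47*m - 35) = (m - 3)/(m^2 - 6*m + 5)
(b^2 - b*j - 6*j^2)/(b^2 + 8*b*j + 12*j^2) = (b - 3*j)/(b + 6*j)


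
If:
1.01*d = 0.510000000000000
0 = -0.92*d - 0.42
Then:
No Solution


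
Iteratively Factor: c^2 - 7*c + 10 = (c - 5)*(c - 2)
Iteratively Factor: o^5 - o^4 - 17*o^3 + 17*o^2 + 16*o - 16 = (o - 1)*(o^4 - 17*o^2 + 16) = (o - 1)^2*(o^3 + o^2 - 16*o - 16) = (o - 4)*(o - 1)^2*(o^2 + 5*o + 4) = (o - 4)*(o - 1)^2*(o + 1)*(o + 4)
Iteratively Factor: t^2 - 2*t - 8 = (t + 2)*(t - 4)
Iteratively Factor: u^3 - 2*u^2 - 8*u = (u - 4)*(u^2 + 2*u) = (u - 4)*(u + 2)*(u)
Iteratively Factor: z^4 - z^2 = (z - 1)*(z^3 + z^2) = z*(z - 1)*(z^2 + z) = z*(z - 1)*(z + 1)*(z)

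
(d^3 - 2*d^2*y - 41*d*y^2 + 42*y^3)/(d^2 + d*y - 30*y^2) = (-d^2 + 8*d*y - 7*y^2)/(-d + 5*y)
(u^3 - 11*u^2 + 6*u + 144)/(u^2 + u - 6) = (u^2 - 14*u + 48)/(u - 2)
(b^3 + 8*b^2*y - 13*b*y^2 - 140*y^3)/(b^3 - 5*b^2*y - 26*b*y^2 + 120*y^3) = (-b - 7*y)/(-b + 6*y)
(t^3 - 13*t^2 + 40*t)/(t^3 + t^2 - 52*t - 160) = t*(t - 5)/(t^2 + 9*t + 20)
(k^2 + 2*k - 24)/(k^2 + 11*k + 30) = (k - 4)/(k + 5)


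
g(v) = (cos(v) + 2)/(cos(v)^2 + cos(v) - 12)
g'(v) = (2*sin(v)*cos(v) + sin(v))*(cos(v) + 2)/(cos(v)^2 + cos(v) - 12)^2 - sin(v)/(cos(v)^2 + cos(v) - 12)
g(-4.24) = -0.13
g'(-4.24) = 0.07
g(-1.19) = -0.21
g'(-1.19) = -0.11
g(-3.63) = -0.09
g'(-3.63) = 0.04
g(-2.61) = -0.09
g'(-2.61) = -0.04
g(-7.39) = -0.22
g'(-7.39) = -0.11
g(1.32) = -0.19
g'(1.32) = 0.11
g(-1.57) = -0.17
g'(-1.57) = -0.10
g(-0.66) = -0.26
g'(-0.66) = -0.10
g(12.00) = -0.27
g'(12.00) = -0.09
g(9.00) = -0.09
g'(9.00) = 0.03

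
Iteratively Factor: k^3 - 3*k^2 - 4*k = (k)*(k^2 - 3*k - 4) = k*(k - 4)*(k + 1)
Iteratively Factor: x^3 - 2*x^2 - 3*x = (x)*(x^2 - 2*x - 3) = x*(x + 1)*(x - 3)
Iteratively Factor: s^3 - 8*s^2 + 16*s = (s - 4)*(s^2 - 4*s) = s*(s - 4)*(s - 4)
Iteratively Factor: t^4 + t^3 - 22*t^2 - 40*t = (t + 4)*(t^3 - 3*t^2 - 10*t) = (t - 5)*(t + 4)*(t^2 + 2*t) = t*(t - 5)*(t + 4)*(t + 2)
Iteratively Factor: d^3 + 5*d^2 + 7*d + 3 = (d + 1)*(d^2 + 4*d + 3) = (d + 1)^2*(d + 3)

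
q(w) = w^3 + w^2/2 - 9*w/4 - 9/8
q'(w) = 3*w^2 + w - 9/4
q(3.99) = 61.38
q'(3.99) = 49.50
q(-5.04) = -105.11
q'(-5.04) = 68.91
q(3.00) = 23.62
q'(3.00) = 27.75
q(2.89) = 20.69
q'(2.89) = 25.70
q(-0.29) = -0.45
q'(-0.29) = -2.29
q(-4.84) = -91.90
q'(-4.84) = 63.19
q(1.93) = 3.58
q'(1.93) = 10.85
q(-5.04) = -105.11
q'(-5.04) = 68.91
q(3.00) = 23.62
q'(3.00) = 27.75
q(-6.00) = -185.62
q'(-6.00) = 99.75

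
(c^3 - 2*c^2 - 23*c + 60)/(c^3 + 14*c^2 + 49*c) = (c^3 - 2*c^2 - 23*c + 60)/(c*(c^2 + 14*c + 49))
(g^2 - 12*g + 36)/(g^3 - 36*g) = (g - 6)/(g*(g + 6))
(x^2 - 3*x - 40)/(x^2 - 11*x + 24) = (x + 5)/(x - 3)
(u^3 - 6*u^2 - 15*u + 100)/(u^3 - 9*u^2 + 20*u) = (u^2 - u - 20)/(u*(u - 4))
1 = 1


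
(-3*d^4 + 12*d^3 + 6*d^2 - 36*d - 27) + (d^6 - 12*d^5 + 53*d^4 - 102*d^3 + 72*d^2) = d^6 - 12*d^5 + 50*d^4 - 90*d^3 + 78*d^2 - 36*d - 27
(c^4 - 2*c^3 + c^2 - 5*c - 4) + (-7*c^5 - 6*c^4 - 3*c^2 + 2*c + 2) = -7*c^5 - 5*c^4 - 2*c^3 - 2*c^2 - 3*c - 2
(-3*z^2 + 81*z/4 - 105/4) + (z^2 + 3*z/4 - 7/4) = -2*z^2 + 21*z - 28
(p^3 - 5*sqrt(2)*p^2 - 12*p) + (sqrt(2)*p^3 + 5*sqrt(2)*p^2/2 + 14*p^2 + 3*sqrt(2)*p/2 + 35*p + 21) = p^3 + sqrt(2)*p^3 - 5*sqrt(2)*p^2/2 + 14*p^2 + 3*sqrt(2)*p/2 + 23*p + 21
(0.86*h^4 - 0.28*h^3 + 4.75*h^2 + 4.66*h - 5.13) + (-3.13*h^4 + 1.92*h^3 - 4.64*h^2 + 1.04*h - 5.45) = -2.27*h^4 + 1.64*h^3 + 0.11*h^2 + 5.7*h - 10.58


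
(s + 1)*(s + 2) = s^2 + 3*s + 2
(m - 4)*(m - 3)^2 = m^3 - 10*m^2 + 33*m - 36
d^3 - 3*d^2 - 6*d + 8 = (d - 4)*(d - 1)*(d + 2)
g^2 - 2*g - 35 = (g - 7)*(g + 5)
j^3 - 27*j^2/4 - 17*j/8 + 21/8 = (j - 7)*(j - 1/2)*(j + 3/4)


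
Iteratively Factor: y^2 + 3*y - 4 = (y - 1)*(y + 4)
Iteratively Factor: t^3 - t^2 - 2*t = (t - 2)*(t^2 + t) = t*(t - 2)*(t + 1)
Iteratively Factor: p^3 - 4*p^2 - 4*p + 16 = (p - 2)*(p^2 - 2*p - 8) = (p - 2)*(p + 2)*(p - 4)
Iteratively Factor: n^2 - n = (n - 1)*(n)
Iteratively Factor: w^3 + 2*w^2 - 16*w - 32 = (w + 4)*(w^2 - 2*w - 8) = (w - 4)*(w + 4)*(w + 2)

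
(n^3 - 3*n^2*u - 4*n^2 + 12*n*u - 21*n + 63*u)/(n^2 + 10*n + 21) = (n^2 - 3*n*u - 7*n + 21*u)/(n + 7)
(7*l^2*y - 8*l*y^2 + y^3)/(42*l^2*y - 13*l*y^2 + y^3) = (-l + y)/(-6*l + y)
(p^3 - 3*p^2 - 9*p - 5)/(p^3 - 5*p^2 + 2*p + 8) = (p^2 - 4*p - 5)/(p^2 - 6*p + 8)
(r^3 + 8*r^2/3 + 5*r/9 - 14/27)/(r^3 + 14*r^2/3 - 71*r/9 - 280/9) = (9*r^2 + 3*r - 2)/(3*(3*r^2 + 7*r - 40))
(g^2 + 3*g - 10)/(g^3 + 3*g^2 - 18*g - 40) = (g - 2)/(g^2 - 2*g - 8)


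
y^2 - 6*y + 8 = (y - 4)*(y - 2)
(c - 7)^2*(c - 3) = c^3 - 17*c^2 + 91*c - 147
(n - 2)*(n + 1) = n^2 - n - 2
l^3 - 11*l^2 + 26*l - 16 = (l - 8)*(l - 2)*(l - 1)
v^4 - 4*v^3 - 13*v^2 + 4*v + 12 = (v - 6)*(v - 1)*(v + 1)*(v + 2)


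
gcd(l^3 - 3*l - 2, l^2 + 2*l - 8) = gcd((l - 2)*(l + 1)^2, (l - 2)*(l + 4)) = l - 2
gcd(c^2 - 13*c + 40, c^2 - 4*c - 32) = c - 8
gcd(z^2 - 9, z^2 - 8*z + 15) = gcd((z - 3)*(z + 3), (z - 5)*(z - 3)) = z - 3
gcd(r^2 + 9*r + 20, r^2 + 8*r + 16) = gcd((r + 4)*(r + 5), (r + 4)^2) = r + 4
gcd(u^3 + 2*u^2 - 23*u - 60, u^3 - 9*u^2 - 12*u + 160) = u^2 - u - 20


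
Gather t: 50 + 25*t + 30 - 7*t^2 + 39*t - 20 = -7*t^2 + 64*t + 60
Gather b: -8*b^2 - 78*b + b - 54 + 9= -8*b^2 - 77*b - 45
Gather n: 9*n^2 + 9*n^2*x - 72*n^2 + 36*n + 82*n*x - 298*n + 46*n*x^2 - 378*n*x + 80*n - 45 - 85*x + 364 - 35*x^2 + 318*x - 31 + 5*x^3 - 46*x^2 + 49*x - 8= n^2*(9*x - 63) + n*(46*x^2 - 296*x - 182) + 5*x^3 - 81*x^2 + 282*x + 280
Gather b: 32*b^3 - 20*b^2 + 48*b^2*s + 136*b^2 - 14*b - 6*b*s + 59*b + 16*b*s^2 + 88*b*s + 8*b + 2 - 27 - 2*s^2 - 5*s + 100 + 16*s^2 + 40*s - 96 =32*b^3 + b^2*(48*s + 116) + b*(16*s^2 + 82*s + 53) + 14*s^2 + 35*s - 21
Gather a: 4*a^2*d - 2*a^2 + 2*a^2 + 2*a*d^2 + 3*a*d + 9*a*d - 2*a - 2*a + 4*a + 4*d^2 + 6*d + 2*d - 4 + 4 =4*a^2*d + a*(2*d^2 + 12*d) + 4*d^2 + 8*d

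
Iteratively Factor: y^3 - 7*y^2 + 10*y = (y - 5)*(y^2 - 2*y) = y*(y - 5)*(y - 2)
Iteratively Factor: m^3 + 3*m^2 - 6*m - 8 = (m + 1)*(m^2 + 2*m - 8) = (m - 2)*(m + 1)*(m + 4)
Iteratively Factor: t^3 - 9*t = (t + 3)*(t^2 - 3*t) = (t - 3)*(t + 3)*(t)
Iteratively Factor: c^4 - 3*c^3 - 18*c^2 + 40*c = (c)*(c^3 - 3*c^2 - 18*c + 40) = c*(c - 2)*(c^2 - c - 20) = c*(c - 5)*(c - 2)*(c + 4)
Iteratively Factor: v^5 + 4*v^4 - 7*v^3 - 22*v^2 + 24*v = (v + 4)*(v^4 - 7*v^2 + 6*v) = (v - 1)*(v + 4)*(v^3 + v^2 - 6*v) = (v - 1)*(v + 3)*(v + 4)*(v^2 - 2*v) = (v - 2)*(v - 1)*(v + 3)*(v + 4)*(v)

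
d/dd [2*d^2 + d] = 4*d + 1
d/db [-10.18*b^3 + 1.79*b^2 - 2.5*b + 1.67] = -30.54*b^2 + 3.58*b - 2.5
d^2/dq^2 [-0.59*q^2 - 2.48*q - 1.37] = -1.18000000000000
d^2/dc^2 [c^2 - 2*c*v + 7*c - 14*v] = 2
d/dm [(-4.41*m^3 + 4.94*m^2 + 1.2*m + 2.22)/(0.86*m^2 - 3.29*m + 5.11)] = (-3.7926*m^4 + 29.0178*m^3 - 84.8899*m^2 + 46.6684*m + 13.4358)/(0.7396*m^4 - 5.6588*m^3 + 19.6133*m^2 - 33.6238*m + 26.1121)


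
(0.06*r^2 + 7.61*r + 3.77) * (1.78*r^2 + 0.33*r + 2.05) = 0.1068*r^4 + 13.5656*r^3 + 9.3449*r^2 + 16.8446*r + 7.7285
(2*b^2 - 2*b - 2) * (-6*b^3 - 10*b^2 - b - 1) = -12*b^5 - 8*b^4 + 30*b^3 + 20*b^2 + 4*b + 2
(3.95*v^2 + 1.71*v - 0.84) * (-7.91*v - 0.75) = -31.2445*v^3 - 16.4886*v^2 + 5.3619*v + 0.63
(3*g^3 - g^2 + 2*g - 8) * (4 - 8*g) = -24*g^4 + 20*g^3 - 20*g^2 + 72*g - 32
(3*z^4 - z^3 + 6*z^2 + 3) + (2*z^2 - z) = 3*z^4 - z^3 + 8*z^2 - z + 3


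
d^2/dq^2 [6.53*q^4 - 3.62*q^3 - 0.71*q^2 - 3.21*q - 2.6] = 78.36*q^2 - 21.72*q - 1.42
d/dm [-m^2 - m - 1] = -2*m - 1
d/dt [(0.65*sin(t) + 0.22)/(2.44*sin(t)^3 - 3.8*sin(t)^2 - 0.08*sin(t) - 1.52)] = (-3.172*sin(t)^3 + 0.859599999999999*sin(t)^2 + 1.672*sin(t) - 0.9704)*cos(t)/(5.9536*sin(t)^6 - 18.544*sin(t)^5 + 14.0496*sin(t)^4 - 6.8096*sin(t)^3 + 11.5584*sin(t)^2 + 0.2432*sin(t) + 2.3104)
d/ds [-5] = 0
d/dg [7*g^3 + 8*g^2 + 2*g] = 21*g^2 + 16*g + 2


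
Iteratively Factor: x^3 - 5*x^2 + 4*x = (x - 4)*(x^2 - x) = (x - 4)*(x - 1)*(x)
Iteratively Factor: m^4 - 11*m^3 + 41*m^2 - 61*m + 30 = (m - 3)*(m^3 - 8*m^2 + 17*m - 10) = (m - 3)*(m - 1)*(m^2 - 7*m + 10) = (m - 5)*(m - 3)*(m - 1)*(m - 2)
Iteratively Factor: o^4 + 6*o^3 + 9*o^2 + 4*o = (o + 1)*(o^3 + 5*o^2 + 4*o) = (o + 1)*(o + 4)*(o^2 + o) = (o + 1)^2*(o + 4)*(o)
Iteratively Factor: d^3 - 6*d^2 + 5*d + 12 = (d - 4)*(d^2 - 2*d - 3) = (d - 4)*(d - 3)*(d + 1)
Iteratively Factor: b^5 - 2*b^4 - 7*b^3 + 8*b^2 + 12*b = (b + 2)*(b^4 - 4*b^3 + b^2 + 6*b) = b*(b + 2)*(b^3 - 4*b^2 + b + 6) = b*(b + 1)*(b + 2)*(b^2 - 5*b + 6) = b*(b - 3)*(b + 1)*(b + 2)*(b - 2)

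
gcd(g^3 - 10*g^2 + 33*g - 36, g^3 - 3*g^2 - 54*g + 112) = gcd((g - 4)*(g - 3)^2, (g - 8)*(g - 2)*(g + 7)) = 1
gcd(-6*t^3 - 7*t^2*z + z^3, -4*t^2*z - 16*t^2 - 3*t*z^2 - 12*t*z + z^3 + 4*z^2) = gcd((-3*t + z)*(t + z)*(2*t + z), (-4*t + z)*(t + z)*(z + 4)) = t + z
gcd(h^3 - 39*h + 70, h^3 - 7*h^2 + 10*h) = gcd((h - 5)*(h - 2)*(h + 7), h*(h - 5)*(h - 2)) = h^2 - 7*h + 10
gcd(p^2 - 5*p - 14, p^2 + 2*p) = p + 2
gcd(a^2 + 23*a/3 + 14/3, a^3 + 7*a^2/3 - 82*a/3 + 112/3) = a + 7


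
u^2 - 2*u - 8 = (u - 4)*(u + 2)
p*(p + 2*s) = p^2 + 2*p*s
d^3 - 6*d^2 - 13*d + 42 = (d - 7)*(d - 2)*(d + 3)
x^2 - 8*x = x*(x - 8)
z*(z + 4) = z^2 + 4*z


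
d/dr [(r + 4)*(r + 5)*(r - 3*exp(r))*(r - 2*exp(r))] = -5*r^3*exp(r) + 4*r^3 + 12*r^2*exp(2*r) - 60*r^2*exp(r) + 27*r^2 + 120*r*exp(2*r) - 190*r*exp(r) + 40*r + 294*exp(2*r) - 100*exp(r)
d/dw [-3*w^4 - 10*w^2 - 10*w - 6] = -12*w^3 - 20*w - 10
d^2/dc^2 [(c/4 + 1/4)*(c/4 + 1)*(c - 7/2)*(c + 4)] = 3*c^2/4 + 33*c/16 - 15/16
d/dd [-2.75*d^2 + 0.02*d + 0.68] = 0.02 - 5.5*d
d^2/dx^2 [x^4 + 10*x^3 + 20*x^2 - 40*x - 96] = 12*x^2 + 60*x + 40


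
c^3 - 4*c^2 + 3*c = c*(c - 3)*(c - 1)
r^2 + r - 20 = (r - 4)*(r + 5)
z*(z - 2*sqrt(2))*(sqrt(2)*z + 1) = sqrt(2)*z^3 - 3*z^2 - 2*sqrt(2)*z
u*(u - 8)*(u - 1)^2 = u^4 - 10*u^3 + 17*u^2 - 8*u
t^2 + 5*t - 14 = (t - 2)*(t + 7)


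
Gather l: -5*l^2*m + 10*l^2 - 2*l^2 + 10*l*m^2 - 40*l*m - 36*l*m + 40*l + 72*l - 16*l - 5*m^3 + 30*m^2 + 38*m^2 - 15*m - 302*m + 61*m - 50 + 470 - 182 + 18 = l^2*(8 - 5*m) + l*(10*m^2 - 76*m + 96) - 5*m^3 + 68*m^2 - 256*m + 256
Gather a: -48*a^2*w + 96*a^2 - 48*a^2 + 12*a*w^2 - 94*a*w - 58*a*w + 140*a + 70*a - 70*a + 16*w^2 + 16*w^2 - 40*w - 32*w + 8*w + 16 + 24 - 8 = a^2*(48 - 48*w) + a*(12*w^2 - 152*w + 140) + 32*w^2 - 64*w + 32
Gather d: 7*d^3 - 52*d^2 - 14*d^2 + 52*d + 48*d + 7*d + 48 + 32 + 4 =7*d^3 - 66*d^2 + 107*d + 84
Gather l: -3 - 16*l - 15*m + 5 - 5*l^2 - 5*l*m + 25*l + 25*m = -5*l^2 + l*(9 - 5*m) + 10*m + 2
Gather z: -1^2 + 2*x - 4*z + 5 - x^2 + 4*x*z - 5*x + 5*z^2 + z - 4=-x^2 - 3*x + 5*z^2 + z*(4*x - 3)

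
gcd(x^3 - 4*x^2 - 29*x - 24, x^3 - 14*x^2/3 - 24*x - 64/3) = x - 8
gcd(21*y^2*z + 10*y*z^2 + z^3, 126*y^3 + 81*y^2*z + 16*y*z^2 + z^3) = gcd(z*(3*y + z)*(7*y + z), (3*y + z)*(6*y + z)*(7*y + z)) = 21*y^2 + 10*y*z + z^2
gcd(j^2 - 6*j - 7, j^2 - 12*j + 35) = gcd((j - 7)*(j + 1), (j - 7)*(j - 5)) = j - 7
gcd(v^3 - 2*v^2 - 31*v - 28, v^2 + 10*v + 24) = v + 4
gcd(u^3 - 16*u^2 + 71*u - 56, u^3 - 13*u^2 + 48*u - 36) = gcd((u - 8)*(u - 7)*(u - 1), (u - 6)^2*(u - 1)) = u - 1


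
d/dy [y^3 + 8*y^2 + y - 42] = 3*y^2 + 16*y + 1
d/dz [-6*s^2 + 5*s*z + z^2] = 5*s + 2*z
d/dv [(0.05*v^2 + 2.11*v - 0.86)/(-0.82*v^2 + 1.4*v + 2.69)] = (1.8002*v^2 - 1.1414*v + 6.8799)/(0.6724*v^4 - 2.296*v^3 - 2.4516*v^2 + 7.532*v + 7.2361)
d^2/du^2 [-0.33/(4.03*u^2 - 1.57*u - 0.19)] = (-10.718994*u^2 + 4.175886*u + 0.33*(8.06*u - 1.57)*(16.12*u - 3.14) + 0.505362)/(-4.03*u^2 + 1.57*u + 0.19)^3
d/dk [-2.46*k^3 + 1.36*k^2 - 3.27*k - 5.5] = -7.38*k^2 + 2.72*k - 3.27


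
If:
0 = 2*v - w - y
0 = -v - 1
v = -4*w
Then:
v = -1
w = 1/4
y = -9/4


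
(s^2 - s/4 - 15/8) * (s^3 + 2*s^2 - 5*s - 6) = s^5 + 7*s^4/4 - 59*s^3/8 - 17*s^2/2 + 87*s/8 + 45/4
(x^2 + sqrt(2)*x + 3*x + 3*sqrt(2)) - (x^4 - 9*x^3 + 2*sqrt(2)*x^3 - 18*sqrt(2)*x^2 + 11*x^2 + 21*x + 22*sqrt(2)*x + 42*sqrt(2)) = -x^4 - 2*sqrt(2)*x^3 + 9*x^3 - 10*x^2 + 18*sqrt(2)*x^2 - 21*sqrt(2)*x - 18*x - 39*sqrt(2)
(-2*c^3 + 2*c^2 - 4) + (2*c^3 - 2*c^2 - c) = -c - 4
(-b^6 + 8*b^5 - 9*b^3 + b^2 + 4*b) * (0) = 0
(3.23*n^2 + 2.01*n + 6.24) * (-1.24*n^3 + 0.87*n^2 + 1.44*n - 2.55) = -4.0052*n^5 + 0.3177*n^4 - 1.3377*n^3 + 0.0867000000000004*n^2 + 3.8601*n - 15.912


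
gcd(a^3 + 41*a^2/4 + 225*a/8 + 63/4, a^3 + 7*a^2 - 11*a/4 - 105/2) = a^2 + 19*a/2 + 21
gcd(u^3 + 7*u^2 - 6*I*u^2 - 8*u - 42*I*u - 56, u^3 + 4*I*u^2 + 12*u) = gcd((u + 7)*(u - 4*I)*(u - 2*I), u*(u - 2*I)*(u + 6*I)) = u - 2*I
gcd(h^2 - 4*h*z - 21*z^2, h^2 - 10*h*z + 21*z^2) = -h + 7*z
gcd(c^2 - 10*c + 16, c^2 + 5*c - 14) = c - 2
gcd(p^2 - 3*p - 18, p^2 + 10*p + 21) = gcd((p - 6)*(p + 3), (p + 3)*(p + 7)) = p + 3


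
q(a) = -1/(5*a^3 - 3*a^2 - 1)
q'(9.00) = 0.00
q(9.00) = 0.00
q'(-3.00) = 0.01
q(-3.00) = 0.01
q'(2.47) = 0.02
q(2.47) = -0.02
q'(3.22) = 0.01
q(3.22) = -0.01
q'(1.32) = 0.66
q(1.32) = -0.19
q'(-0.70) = 0.66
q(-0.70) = 0.24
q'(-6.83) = 0.00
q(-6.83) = 0.00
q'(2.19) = 0.04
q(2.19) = -0.03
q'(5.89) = 0.00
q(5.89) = -0.00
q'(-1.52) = 0.07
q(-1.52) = 0.04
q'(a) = -(-15*a^2 + 6*a)/(5*a^3 - 3*a^2 - 1)^2 = 3*a*(5*a - 2)/(-5*a^3 + 3*a^2 + 1)^2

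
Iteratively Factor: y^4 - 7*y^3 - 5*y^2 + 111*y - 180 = (y - 3)*(y^3 - 4*y^2 - 17*y + 60) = (y - 3)^2*(y^2 - y - 20) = (y - 3)^2*(y + 4)*(y - 5)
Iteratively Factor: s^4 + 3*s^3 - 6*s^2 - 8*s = (s + 4)*(s^3 - s^2 - 2*s) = (s + 1)*(s + 4)*(s^2 - 2*s) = (s - 2)*(s + 1)*(s + 4)*(s)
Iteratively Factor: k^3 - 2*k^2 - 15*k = (k - 5)*(k^2 + 3*k) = (k - 5)*(k + 3)*(k)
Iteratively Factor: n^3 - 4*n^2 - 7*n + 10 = (n + 2)*(n^2 - 6*n + 5) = (n - 1)*(n + 2)*(n - 5)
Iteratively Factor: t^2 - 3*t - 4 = (t + 1)*(t - 4)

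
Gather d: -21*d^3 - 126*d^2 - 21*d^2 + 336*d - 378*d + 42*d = -21*d^3 - 147*d^2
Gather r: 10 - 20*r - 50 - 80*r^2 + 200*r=-80*r^2 + 180*r - 40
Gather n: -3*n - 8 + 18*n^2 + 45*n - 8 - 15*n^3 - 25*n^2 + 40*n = -15*n^3 - 7*n^2 + 82*n - 16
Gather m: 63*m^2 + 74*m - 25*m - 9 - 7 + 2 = 63*m^2 + 49*m - 14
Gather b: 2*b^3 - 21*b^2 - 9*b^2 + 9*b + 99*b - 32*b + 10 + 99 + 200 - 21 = 2*b^3 - 30*b^2 + 76*b + 288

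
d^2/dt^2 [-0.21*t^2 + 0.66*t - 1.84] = -0.420000000000000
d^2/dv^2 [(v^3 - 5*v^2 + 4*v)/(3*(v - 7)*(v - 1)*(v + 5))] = 2*(-2*v^3 + 105*v^2 - 420*v + 1505)/(3*(v^6 - 6*v^5 - 93*v^4 + 412*v^3 + 3255*v^2 - 7350*v - 42875))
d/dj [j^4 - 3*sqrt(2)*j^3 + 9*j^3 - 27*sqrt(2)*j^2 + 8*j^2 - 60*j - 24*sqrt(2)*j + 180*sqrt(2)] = 4*j^3 - 9*sqrt(2)*j^2 + 27*j^2 - 54*sqrt(2)*j + 16*j - 60 - 24*sqrt(2)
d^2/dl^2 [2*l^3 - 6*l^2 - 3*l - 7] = 12*l - 12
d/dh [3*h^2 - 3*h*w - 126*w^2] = 6*h - 3*w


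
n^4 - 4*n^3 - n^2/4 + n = n*(n - 4)*(n - 1/2)*(n + 1/2)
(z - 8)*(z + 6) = z^2 - 2*z - 48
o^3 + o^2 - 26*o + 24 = (o - 4)*(o - 1)*(o + 6)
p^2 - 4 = (p - 2)*(p + 2)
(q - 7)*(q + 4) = q^2 - 3*q - 28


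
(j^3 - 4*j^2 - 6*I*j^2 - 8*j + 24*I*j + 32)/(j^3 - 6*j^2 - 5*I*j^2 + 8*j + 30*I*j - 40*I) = (j^2 - 6*I*j - 8)/(j^2 - j*(2 + 5*I) + 10*I)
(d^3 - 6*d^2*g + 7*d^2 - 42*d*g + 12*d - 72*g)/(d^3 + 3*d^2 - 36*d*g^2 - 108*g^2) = (d + 4)/(d + 6*g)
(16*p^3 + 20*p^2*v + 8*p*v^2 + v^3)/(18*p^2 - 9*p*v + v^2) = (16*p^3 + 20*p^2*v + 8*p*v^2 + v^3)/(18*p^2 - 9*p*v + v^2)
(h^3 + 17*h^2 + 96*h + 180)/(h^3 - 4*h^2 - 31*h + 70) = (h^2 + 12*h + 36)/(h^2 - 9*h + 14)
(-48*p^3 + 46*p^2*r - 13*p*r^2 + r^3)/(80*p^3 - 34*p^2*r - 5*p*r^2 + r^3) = (-3*p + r)/(5*p + r)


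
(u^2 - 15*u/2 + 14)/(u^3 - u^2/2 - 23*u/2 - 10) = (2*u - 7)/(2*u^2 + 7*u + 5)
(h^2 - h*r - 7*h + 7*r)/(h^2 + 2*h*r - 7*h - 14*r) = (h - r)/(h + 2*r)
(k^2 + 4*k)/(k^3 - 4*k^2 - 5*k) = (k + 4)/(k^2 - 4*k - 5)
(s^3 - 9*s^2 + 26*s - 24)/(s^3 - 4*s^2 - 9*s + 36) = (s - 2)/(s + 3)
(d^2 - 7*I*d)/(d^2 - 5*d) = (d - 7*I)/(d - 5)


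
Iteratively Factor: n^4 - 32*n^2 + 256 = (n + 4)*(n^3 - 4*n^2 - 16*n + 64) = (n - 4)*(n + 4)*(n^2 - 16) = (n - 4)*(n + 4)^2*(n - 4)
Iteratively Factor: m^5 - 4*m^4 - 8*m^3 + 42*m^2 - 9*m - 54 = (m - 3)*(m^4 - m^3 - 11*m^2 + 9*m + 18) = (m - 3)^2*(m^3 + 2*m^2 - 5*m - 6) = (m - 3)^2*(m - 2)*(m^2 + 4*m + 3) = (m - 3)^2*(m - 2)*(m + 3)*(m + 1)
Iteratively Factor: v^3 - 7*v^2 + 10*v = (v)*(v^2 - 7*v + 10) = v*(v - 5)*(v - 2)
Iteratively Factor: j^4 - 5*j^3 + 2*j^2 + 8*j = (j - 2)*(j^3 - 3*j^2 - 4*j) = (j - 2)*(j + 1)*(j^2 - 4*j) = j*(j - 2)*(j + 1)*(j - 4)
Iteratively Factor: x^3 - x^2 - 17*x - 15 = (x + 1)*(x^2 - 2*x - 15) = (x + 1)*(x + 3)*(x - 5)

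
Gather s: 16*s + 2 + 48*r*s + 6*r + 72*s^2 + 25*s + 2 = 6*r + 72*s^2 + s*(48*r + 41) + 4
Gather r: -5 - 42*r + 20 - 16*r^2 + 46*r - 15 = -16*r^2 + 4*r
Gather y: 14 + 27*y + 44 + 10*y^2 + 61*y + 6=10*y^2 + 88*y + 64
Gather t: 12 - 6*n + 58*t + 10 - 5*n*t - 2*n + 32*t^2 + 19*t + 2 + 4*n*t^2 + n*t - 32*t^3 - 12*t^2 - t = -8*n - 32*t^3 + t^2*(4*n + 20) + t*(76 - 4*n) + 24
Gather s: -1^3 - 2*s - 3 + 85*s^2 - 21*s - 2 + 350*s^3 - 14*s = 350*s^3 + 85*s^2 - 37*s - 6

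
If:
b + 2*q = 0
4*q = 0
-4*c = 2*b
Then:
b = 0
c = 0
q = 0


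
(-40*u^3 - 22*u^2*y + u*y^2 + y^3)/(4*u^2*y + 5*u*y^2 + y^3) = (-10*u^2 - 3*u*y + y^2)/(y*(u + y))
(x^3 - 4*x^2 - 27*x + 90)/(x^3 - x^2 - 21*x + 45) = (x - 6)/(x - 3)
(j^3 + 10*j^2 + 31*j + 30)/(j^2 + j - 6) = (j^2 + 7*j + 10)/(j - 2)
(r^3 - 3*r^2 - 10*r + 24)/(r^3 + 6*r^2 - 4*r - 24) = (r^2 - r - 12)/(r^2 + 8*r + 12)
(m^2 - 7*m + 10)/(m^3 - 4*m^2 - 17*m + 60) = (m - 2)/(m^2 + m - 12)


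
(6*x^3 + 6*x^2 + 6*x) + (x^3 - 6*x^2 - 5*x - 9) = 7*x^3 + x - 9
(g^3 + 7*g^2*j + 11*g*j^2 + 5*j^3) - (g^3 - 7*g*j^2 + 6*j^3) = 7*g^2*j + 18*g*j^2 - j^3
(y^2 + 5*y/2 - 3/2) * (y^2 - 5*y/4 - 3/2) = y^4 + 5*y^3/4 - 49*y^2/8 - 15*y/8 + 9/4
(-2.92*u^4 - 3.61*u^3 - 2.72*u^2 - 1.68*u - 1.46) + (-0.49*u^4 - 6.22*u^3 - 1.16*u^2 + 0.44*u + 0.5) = -3.41*u^4 - 9.83*u^3 - 3.88*u^2 - 1.24*u - 0.96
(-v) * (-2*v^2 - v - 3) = 2*v^3 + v^2 + 3*v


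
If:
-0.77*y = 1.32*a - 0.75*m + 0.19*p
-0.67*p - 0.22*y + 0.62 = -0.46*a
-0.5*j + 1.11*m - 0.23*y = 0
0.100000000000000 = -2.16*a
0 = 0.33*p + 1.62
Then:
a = -0.05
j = 29.21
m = 16.82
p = -4.91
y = 17.67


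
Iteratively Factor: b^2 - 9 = (b + 3)*(b - 3)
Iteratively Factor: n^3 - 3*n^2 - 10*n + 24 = (n - 4)*(n^2 + n - 6) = (n - 4)*(n + 3)*(n - 2)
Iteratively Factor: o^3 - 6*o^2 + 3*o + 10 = (o - 5)*(o^2 - o - 2) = (o - 5)*(o + 1)*(o - 2)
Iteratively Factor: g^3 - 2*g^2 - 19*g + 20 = (g - 5)*(g^2 + 3*g - 4) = (g - 5)*(g - 1)*(g + 4)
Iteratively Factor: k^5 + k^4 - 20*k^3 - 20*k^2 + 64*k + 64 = (k - 2)*(k^4 + 3*k^3 - 14*k^2 - 48*k - 32) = (k - 4)*(k - 2)*(k^3 + 7*k^2 + 14*k + 8) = (k - 4)*(k - 2)*(k + 4)*(k^2 + 3*k + 2) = (k - 4)*(k - 2)*(k + 2)*(k + 4)*(k + 1)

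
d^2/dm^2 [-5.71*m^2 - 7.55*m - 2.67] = -11.4200000000000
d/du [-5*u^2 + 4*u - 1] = 4 - 10*u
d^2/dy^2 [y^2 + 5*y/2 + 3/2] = 2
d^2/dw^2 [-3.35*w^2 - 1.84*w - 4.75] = -6.70000000000000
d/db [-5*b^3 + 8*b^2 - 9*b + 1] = -15*b^2 + 16*b - 9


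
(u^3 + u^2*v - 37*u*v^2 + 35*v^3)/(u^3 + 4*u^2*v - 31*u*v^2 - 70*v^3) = (u - v)/(u + 2*v)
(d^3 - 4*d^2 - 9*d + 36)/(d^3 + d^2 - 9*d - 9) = (d - 4)/(d + 1)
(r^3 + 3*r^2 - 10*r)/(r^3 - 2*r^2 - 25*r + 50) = r/(r - 5)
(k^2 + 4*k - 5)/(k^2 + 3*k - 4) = (k + 5)/(k + 4)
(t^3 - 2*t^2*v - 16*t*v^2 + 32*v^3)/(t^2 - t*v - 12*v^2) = (t^2 + 2*t*v - 8*v^2)/(t + 3*v)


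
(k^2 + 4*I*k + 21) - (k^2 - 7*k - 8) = 7*k + 4*I*k + 29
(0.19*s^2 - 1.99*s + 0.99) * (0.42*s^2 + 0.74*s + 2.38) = 0.0798*s^4 - 0.6952*s^3 - 0.6046*s^2 - 4.0036*s + 2.3562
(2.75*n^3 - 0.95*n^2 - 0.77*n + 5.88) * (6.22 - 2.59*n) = -7.1225*n^4 + 19.5655*n^3 - 3.9147*n^2 - 20.0186*n + 36.5736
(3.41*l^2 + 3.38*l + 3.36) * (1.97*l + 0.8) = 6.7177*l^3 + 9.3866*l^2 + 9.3232*l + 2.688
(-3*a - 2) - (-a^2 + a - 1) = a^2 - 4*a - 1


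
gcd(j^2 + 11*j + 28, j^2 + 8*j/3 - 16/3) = j + 4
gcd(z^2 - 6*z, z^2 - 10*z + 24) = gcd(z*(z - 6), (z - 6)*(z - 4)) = z - 6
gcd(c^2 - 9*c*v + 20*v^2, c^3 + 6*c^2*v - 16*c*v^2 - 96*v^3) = -c + 4*v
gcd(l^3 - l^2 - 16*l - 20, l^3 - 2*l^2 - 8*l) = l + 2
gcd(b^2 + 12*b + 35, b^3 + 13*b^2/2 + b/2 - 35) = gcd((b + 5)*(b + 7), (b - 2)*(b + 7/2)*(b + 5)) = b + 5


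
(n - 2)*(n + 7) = n^2 + 5*n - 14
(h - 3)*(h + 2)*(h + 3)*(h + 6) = h^4 + 8*h^3 + 3*h^2 - 72*h - 108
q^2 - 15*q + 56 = (q - 8)*(q - 7)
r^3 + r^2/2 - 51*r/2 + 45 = (r - 3)*(r - 5/2)*(r + 6)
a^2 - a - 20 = (a - 5)*(a + 4)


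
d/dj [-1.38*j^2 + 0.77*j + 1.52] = 0.77 - 2.76*j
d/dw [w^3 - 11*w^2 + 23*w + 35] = 3*w^2 - 22*w + 23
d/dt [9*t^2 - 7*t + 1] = 18*t - 7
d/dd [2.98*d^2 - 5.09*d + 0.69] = 5.96*d - 5.09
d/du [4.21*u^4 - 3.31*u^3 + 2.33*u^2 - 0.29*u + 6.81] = 16.84*u^3 - 9.93*u^2 + 4.66*u - 0.29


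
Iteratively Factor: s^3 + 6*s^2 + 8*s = (s + 2)*(s^2 + 4*s) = s*(s + 2)*(s + 4)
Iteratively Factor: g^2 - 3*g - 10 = (g - 5)*(g + 2)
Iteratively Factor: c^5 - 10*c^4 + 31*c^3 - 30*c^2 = (c - 3)*(c^4 - 7*c^3 + 10*c^2) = (c - 3)*(c - 2)*(c^3 - 5*c^2) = c*(c - 3)*(c - 2)*(c^2 - 5*c) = c*(c - 5)*(c - 3)*(c - 2)*(c)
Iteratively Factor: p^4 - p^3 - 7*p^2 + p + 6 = (p + 2)*(p^3 - 3*p^2 - p + 3) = (p - 1)*(p + 2)*(p^2 - 2*p - 3) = (p - 1)*(p + 1)*(p + 2)*(p - 3)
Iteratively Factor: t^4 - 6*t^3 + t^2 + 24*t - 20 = (t - 5)*(t^3 - t^2 - 4*t + 4) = (t - 5)*(t + 2)*(t^2 - 3*t + 2) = (t - 5)*(t - 1)*(t + 2)*(t - 2)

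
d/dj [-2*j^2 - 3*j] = -4*j - 3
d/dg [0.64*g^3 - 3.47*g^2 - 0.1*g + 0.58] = 1.92*g^2 - 6.94*g - 0.1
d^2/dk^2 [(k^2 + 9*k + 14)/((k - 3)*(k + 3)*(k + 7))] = 2*(k^3 + 6*k^2 + 27*k + 18)/(k^6 - 27*k^4 + 243*k^2 - 729)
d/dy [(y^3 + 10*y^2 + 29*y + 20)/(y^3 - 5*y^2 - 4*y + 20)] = 3*(-5*y^4 - 22*y^3 + 35*y^2 + 200*y + 220)/(y^6 - 10*y^5 + 17*y^4 + 80*y^3 - 184*y^2 - 160*y + 400)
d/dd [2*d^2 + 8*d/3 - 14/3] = 4*d + 8/3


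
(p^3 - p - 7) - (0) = p^3 - p - 7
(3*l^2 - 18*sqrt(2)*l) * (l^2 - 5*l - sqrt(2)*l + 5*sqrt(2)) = 3*l^4 - 21*sqrt(2)*l^3 - 15*l^3 + 36*l^2 + 105*sqrt(2)*l^2 - 180*l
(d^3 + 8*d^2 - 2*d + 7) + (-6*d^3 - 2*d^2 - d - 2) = -5*d^3 + 6*d^2 - 3*d + 5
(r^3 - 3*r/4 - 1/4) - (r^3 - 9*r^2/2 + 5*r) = 9*r^2/2 - 23*r/4 - 1/4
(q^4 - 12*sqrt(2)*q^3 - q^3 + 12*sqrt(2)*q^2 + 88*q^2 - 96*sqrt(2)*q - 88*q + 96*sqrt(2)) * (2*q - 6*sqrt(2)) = 2*q^5 - 30*sqrt(2)*q^4 - 2*q^4 + 30*sqrt(2)*q^3 + 320*q^3 - 720*sqrt(2)*q^2 - 320*q^2 + 720*sqrt(2)*q + 1152*q - 1152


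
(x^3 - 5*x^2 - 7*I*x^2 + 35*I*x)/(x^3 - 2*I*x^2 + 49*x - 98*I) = x*(x - 5)/(x^2 + 5*I*x + 14)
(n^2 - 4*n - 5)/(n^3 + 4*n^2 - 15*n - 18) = (n - 5)/(n^2 + 3*n - 18)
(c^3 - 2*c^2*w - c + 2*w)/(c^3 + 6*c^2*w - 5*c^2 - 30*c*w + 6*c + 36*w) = (c^3 - 2*c^2*w - c + 2*w)/(c^3 + 6*c^2*w - 5*c^2 - 30*c*w + 6*c + 36*w)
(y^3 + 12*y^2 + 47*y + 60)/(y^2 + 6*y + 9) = (y^2 + 9*y + 20)/(y + 3)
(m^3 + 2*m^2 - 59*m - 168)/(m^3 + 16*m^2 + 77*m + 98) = (m^2 - 5*m - 24)/(m^2 + 9*m + 14)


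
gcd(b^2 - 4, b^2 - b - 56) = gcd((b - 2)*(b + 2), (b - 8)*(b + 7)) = 1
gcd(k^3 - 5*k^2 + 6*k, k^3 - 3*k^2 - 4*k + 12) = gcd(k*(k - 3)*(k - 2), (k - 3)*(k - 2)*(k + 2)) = k^2 - 5*k + 6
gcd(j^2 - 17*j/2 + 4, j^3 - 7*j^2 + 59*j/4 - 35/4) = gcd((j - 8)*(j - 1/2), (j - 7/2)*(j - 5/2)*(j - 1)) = 1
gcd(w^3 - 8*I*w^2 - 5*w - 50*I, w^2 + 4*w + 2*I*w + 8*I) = w + 2*I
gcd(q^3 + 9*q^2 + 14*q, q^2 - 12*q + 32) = 1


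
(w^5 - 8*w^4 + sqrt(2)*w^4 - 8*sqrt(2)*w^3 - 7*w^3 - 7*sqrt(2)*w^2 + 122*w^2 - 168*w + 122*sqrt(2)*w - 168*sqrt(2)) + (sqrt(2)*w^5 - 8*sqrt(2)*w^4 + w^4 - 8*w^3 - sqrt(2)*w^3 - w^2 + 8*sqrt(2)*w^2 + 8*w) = w^5 + sqrt(2)*w^5 - 7*sqrt(2)*w^4 - 7*w^4 - 15*w^3 - 9*sqrt(2)*w^3 + sqrt(2)*w^2 + 121*w^2 - 160*w + 122*sqrt(2)*w - 168*sqrt(2)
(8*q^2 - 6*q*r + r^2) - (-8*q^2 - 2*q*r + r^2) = 16*q^2 - 4*q*r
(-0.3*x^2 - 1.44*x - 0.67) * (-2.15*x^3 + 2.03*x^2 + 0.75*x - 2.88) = 0.645*x^5 + 2.487*x^4 - 1.7077*x^3 - 1.5761*x^2 + 3.6447*x + 1.9296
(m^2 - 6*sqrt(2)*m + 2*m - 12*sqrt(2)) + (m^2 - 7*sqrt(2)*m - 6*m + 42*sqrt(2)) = 2*m^2 - 13*sqrt(2)*m - 4*m + 30*sqrt(2)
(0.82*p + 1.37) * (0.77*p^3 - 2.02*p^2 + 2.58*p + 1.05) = 0.6314*p^4 - 0.6015*p^3 - 0.6518*p^2 + 4.3956*p + 1.4385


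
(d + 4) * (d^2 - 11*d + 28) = d^3 - 7*d^2 - 16*d + 112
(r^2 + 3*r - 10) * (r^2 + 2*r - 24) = r^4 + 5*r^3 - 28*r^2 - 92*r + 240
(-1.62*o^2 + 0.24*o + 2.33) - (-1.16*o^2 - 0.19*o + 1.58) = -0.46*o^2 + 0.43*o + 0.75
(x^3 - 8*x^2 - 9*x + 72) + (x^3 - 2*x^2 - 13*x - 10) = 2*x^3 - 10*x^2 - 22*x + 62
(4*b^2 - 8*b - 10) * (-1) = -4*b^2 + 8*b + 10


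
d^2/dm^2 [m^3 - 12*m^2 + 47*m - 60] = 6*m - 24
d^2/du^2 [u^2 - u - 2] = 2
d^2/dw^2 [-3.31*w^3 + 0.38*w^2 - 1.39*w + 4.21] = 0.76 - 19.86*w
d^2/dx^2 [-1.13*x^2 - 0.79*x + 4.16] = -2.26000000000000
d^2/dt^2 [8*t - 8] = 0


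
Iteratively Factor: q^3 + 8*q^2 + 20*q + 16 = (q + 4)*(q^2 + 4*q + 4) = (q + 2)*(q + 4)*(q + 2)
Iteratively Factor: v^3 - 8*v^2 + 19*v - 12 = (v - 3)*(v^2 - 5*v + 4) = (v - 3)*(v - 1)*(v - 4)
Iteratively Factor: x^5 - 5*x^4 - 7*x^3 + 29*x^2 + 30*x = (x + 1)*(x^4 - 6*x^3 - x^2 + 30*x) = x*(x + 1)*(x^3 - 6*x^2 - x + 30) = x*(x + 1)*(x + 2)*(x^2 - 8*x + 15) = x*(x - 5)*(x + 1)*(x + 2)*(x - 3)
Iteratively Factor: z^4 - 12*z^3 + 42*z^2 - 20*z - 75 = (z - 3)*(z^3 - 9*z^2 + 15*z + 25) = (z - 5)*(z - 3)*(z^2 - 4*z - 5) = (z - 5)^2*(z - 3)*(z + 1)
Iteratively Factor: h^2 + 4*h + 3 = (h + 3)*(h + 1)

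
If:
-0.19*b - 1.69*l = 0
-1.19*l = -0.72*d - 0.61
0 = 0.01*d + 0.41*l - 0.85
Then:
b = -17.90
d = 2.48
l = 2.01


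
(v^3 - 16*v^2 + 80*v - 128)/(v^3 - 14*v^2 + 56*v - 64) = (v - 4)/(v - 2)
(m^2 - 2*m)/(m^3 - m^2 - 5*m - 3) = m*(2 - m)/(-m^3 + m^2 + 5*m + 3)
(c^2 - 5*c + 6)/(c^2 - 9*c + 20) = (c^2 - 5*c + 6)/(c^2 - 9*c + 20)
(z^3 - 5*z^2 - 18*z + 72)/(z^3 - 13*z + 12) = (z - 6)/(z - 1)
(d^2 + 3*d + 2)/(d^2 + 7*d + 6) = (d + 2)/(d + 6)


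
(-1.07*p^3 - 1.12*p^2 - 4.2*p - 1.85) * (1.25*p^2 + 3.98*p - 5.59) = -1.3375*p^5 - 5.6586*p^4 - 3.7263*p^3 - 12.7677*p^2 + 16.115*p + 10.3415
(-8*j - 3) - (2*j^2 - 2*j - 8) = -2*j^2 - 6*j + 5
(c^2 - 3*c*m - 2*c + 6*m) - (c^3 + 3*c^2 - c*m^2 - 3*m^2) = -c^3 - 2*c^2 + c*m^2 - 3*c*m - 2*c + 3*m^2 + 6*m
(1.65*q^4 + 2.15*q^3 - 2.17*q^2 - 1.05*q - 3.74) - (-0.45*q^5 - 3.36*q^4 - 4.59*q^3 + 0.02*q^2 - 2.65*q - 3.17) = 0.45*q^5 + 5.01*q^4 + 6.74*q^3 - 2.19*q^2 + 1.6*q - 0.57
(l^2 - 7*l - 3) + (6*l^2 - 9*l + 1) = 7*l^2 - 16*l - 2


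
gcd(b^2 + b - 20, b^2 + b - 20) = b^2 + b - 20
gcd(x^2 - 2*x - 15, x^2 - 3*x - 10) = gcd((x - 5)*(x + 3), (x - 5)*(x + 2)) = x - 5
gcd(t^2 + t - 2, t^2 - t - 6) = t + 2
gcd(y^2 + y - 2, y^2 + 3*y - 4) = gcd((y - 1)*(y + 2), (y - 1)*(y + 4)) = y - 1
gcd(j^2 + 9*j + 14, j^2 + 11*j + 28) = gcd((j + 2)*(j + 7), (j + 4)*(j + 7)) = j + 7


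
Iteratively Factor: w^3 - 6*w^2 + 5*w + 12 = (w + 1)*(w^2 - 7*w + 12) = (w - 4)*(w + 1)*(w - 3)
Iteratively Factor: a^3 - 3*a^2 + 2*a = (a - 2)*(a^2 - a) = a*(a - 2)*(a - 1)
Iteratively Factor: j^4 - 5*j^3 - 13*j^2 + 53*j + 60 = (j + 3)*(j^3 - 8*j^2 + 11*j + 20) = (j + 1)*(j + 3)*(j^2 - 9*j + 20) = (j - 4)*(j + 1)*(j + 3)*(j - 5)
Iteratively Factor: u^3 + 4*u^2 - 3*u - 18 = (u - 2)*(u^2 + 6*u + 9) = (u - 2)*(u + 3)*(u + 3)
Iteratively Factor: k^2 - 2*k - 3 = (k - 3)*(k + 1)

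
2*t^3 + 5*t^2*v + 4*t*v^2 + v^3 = (t + v)^2*(2*t + v)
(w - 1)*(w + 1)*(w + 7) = w^3 + 7*w^2 - w - 7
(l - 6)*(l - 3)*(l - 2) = l^3 - 11*l^2 + 36*l - 36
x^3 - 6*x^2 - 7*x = x*(x - 7)*(x + 1)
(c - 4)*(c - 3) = c^2 - 7*c + 12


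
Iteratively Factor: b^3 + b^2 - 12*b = (b)*(b^2 + b - 12) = b*(b - 3)*(b + 4)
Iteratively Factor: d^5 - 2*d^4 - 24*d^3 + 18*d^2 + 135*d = (d)*(d^4 - 2*d^3 - 24*d^2 + 18*d + 135) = d*(d + 3)*(d^3 - 5*d^2 - 9*d + 45) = d*(d - 5)*(d + 3)*(d^2 - 9) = d*(d - 5)*(d + 3)^2*(d - 3)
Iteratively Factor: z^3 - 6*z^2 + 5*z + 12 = (z + 1)*(z^2 - 7*z + 12) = (z - 4)*(z + 1)*(z - 3)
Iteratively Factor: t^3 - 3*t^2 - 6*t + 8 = (t - 4)*(t^2 + t - 2) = (t - 4)*(t - 1)*(t + 2)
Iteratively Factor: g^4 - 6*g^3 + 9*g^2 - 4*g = (g - 4)*(g^3 - 2*g^2 + g) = (g - 4)*(g - 1)*(g^2 - g) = (g - 4)*(g - 1)^2*(g)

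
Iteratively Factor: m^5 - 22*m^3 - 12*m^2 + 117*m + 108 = (m - 4)*(m^4 + 4*m^3 - 6*m^2 - 36*m - 27) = (m - 4)*(m + 3)*(m^3 + m^2 - 9*m - 9) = (m - 4)*(m + 3)^2*(m^2 - 2*m - 3) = (m - 4)*(m - 3)*(m + 3)^2*(m + 1)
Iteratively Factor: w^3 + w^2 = (w)*(w^2 + w) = w*(w + 1)*(w)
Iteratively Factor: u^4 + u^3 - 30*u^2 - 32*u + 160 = (u - 2)*(u^3 + 3*u^2 - 24*u - 80) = (u - 2)*(u + 4)*(u^2 - u - 20) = (u - 2)*(u + 4)^2*(u - 5)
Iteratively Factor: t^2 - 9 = (t - 3)*(t + 3)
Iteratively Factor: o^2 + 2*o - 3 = (o - 1)*(o + 3)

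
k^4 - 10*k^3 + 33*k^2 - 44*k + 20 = (k - 5)*(k - 2)^2*(k - 1)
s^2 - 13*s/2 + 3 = (s - 6)*(s - 1/2)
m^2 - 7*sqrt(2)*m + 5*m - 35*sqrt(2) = (m + 5)*(m - 7*sqrt(2))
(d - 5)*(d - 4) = d^2 - 9*d + 20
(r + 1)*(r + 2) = r^2 + 3*r + 2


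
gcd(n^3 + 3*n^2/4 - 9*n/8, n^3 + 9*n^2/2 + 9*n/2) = n^2 + 3*n/2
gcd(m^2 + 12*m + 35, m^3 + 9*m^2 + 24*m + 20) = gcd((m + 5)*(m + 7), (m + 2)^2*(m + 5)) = m + 5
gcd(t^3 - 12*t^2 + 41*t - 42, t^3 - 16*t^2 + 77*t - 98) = t^2 - 9*t + 14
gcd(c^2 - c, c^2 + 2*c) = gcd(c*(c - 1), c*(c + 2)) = c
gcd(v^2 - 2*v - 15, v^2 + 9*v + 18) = v + 3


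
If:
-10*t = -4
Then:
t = 2/5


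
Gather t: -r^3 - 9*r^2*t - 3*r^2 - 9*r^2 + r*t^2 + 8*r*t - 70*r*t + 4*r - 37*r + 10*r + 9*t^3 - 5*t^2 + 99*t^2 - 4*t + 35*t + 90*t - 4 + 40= -r^3 - 12*r^2 - 23*r + 9*t^3 + t^2*(r + 94) + t*(-9*r^2 - 62*r + 121) + 36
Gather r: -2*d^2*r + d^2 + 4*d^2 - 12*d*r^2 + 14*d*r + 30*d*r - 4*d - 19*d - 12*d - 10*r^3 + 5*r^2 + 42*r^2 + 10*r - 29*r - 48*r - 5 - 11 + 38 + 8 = 5*d^2 - 35*d - 10*r^3 + r^2*(47 - 12*d) + r*(-2*d^2 + 44*d - 67) + 30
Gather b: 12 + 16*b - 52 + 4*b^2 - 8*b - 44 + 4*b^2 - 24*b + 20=8*b^2 - 16*b - 64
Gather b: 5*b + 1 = 5*b + 1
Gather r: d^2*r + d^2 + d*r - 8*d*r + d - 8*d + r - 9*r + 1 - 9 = d^2 - 7*d + r*(d^2 - 7*d - 8) - 8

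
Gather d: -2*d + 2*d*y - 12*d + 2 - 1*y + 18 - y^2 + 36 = d*(2*y - 14) - y^2 - y + 56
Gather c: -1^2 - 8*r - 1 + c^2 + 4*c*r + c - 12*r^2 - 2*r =c^2 + c*(4*r + 1) - 12*r^2 - 10*r - 2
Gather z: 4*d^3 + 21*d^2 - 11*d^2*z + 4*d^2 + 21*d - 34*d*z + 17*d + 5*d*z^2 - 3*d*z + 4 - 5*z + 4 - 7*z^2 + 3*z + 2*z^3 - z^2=4*d^3 + 25*d^2 + 38*d + 2*z^3 + z^2*(5*d - 8) + z*(-11*d^2 - 37*d - 2) + 8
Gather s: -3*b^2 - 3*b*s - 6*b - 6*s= -3*b^2 - 6*b + s*(-3*b - 6)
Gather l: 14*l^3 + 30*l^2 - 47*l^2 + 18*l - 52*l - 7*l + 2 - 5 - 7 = 14*l^3 - 17*l^2 - 41*l - 10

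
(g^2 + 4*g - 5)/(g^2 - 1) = (g + 5)/(g + 1)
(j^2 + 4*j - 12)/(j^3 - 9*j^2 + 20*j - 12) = (j + 6)/(j^2 - 7*j + 6)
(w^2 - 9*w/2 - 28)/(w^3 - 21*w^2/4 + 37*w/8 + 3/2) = 4*(2*w^2 - 9*w - 56)/(8*w^3 - 42*w^2 + 37*w + 12)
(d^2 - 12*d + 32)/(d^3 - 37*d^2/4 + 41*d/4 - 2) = 4*(d - 4)/(4*d^2 - 5*d + 1)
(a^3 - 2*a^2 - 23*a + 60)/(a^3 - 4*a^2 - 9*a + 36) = (a + 5)/(a + 3)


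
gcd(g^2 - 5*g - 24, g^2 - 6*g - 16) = g - 8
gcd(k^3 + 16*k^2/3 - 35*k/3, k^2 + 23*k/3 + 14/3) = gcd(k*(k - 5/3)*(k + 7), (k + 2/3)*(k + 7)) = k + 7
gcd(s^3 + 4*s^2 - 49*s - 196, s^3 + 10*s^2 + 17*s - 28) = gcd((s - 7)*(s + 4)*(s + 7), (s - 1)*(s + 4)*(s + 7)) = s^2 + 11*s + 28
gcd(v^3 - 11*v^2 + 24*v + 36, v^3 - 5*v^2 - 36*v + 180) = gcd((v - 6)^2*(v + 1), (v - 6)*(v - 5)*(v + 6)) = v - 6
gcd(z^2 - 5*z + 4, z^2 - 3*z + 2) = z - 1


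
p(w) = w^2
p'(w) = 2*w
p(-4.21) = 17.72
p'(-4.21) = -8.42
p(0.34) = 0.12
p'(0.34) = 0.68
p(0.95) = 0.90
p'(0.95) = 1.90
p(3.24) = 10.50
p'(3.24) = 6.48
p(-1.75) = 3.06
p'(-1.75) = -3.50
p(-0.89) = 0.79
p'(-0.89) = -1.78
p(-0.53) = 0.28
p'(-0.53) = -1.06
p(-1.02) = 1.04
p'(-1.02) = -2.04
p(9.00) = 81.00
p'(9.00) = 18.00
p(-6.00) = 36.00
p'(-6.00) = -12.00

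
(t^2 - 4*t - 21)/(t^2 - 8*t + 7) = (t + 3)/(t - 1)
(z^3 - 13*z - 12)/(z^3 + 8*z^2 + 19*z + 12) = (z - 4)/(z + 4)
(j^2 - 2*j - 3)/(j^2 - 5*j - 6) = (j - 3)/(j - 6)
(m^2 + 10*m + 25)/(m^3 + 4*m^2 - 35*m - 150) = 1/(m - 6)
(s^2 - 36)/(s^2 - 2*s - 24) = (s + 6)/(s + 4)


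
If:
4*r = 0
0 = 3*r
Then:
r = 0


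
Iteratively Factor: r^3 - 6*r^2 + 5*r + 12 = (r + 1)*(r^2 - 7*r + 12) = (r - 4)*(r + 1)*(r - 3)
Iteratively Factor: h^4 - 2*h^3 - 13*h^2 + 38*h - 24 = (h - 1)*(h^3 - h^2 - 14*h + 24) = (h - 3)*(h - 1)*(h^2 + 2*h - 8) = (h - 3)*(h - 2)*(h - 1)*(h + 4)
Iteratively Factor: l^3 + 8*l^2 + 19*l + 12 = (l + 3)*(l^2 + 5*l + 4) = (l + 1)*(l + 3)*(l + 4)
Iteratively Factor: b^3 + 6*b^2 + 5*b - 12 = (b + 4)*(b^2 + 2*b - 3) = (b - 1)*(b + 4)*(b + 3)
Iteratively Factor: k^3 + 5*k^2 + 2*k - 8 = (k + 4)*(k^2 + k - 2) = (k - 1)*(k + 4)*(k + 2)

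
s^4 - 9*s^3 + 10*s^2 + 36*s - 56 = (s - 7)*(s - 2)^2*(s + 2)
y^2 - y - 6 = (y - 3)*(y + 2)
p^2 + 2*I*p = p*(p + 2*I)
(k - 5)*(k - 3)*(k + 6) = k^3 - 2*k^2 - 33*k + 90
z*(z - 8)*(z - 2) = z^3 - 10*z^2 + 16*z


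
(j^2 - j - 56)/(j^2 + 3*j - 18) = (j^2 - j - 56)/(j^2 + 3*j - 18)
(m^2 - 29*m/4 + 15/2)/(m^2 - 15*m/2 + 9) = (4*m - 5)/(2*(2*m - 3))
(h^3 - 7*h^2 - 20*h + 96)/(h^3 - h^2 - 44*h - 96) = (h - 3)/(h + 3)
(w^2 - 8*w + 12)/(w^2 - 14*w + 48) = (w - 2)/(w - 8)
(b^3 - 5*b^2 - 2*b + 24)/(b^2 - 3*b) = b - 2 - 8/b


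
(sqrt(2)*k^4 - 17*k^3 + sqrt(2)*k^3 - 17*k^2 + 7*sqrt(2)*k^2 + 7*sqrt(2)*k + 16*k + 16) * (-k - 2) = -sqrt(2)*k^5 - 3*sqrt(2)*k^4 + 17*k^4 - 9*sqrt(2)*k^3 + 51*k^3 - 21*sqrt(2)*k^2 + 18*k^2 - 48*k - 14*sqrt(2)*k - 32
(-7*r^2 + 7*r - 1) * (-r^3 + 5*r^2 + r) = 7*r^5 - 42*r^4 + 29*r^3 + 2*r^2 - r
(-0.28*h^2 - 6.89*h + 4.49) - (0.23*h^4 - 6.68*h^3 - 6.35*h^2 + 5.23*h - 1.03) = -0.23*h^4 + 6.68*h^3 + 6.07*h^2 - 12.12*h + 5.52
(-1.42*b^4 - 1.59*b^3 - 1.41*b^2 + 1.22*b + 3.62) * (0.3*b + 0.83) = -0.426*b^5 - 1.6556*b^4 - 1.7427*b^3 - 0.8043*b^2 + 2.0986*b + 3.0046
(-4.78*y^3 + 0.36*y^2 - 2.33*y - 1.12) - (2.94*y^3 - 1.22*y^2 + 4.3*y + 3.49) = -7.72*y^3 + 1.58*y^2 - 6.63*y - 4.61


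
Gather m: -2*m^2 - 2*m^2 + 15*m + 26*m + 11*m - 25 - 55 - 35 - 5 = -4*m^2 + 52*m - 120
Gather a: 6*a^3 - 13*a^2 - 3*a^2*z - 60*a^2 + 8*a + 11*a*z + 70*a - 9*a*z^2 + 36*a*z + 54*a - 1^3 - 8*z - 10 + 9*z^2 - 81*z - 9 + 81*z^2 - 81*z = 6*a^3 + a^2*(-3*z - 73) + a*(-9*z^2 + 47*z + 132) + 90*z^2 - 170*z - 20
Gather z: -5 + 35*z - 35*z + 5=0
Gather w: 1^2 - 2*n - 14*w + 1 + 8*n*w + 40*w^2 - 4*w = -2*n + 40*w^2 + w*(8*n - 18) + 2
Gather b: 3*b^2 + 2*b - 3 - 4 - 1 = 3*b^2 + 2*b - 8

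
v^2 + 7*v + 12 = (v + 3)*(v + 4)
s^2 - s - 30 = (s - 6)*(s + 5)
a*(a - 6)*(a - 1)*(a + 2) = a^4 - 5*a^3 - 8*a^2 + 12*a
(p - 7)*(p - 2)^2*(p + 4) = p^4 - 7*p^3 - 12*p^2 + 100*p - 112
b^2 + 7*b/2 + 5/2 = (b + 1)*(b + 5/2)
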